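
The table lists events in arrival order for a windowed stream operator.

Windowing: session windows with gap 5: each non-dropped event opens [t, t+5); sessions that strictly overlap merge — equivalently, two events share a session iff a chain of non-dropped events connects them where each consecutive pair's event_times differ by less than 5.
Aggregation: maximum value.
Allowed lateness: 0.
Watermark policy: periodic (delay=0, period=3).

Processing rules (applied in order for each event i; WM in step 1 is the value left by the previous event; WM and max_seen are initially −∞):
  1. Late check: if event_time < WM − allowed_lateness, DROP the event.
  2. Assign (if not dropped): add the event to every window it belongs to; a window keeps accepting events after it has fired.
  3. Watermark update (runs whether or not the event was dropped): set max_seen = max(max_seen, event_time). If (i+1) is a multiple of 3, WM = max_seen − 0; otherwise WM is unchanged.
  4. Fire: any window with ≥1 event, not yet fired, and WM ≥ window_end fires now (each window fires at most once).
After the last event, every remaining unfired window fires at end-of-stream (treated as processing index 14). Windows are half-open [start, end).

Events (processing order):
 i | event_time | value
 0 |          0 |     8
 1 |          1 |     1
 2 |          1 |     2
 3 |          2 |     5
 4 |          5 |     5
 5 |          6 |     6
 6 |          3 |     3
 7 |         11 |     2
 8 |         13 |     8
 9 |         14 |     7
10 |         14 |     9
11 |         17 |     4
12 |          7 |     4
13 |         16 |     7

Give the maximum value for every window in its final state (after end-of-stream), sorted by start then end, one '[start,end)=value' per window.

i=0 t=0 v=8: → [0,5); WM=−∞
i=1 t=1 v=1: → [0,6); WM=−∞
i=2 t=1 v=2: → [0,6); WM=1
i=3 t=2 v=5: → [0,7); WM=1
i=4 t=5 v=5: → [0,10); WM=1
i=5 t=6 v=6: → [0,11); WM=6
i=6 t=3 v=3: DROP (t<6-0); WM=6
i=7 t=11 v=2: → [11,16); WM=6
i=8 t=13 v=8: → [11,18); WM=13
i=9 t=14 v=7: → [11,19); WM=13
i=10 t=14 v=9: → [11,19); WM=13
i=11 t=17 v=4: → [11,22); WM=17
i=12 t=7 v=4: DROP (t<17-0); WM=17
i=13 t=16 v=7: DROP (t<17-0); WM=17

[0,11)=8 [11,22)=9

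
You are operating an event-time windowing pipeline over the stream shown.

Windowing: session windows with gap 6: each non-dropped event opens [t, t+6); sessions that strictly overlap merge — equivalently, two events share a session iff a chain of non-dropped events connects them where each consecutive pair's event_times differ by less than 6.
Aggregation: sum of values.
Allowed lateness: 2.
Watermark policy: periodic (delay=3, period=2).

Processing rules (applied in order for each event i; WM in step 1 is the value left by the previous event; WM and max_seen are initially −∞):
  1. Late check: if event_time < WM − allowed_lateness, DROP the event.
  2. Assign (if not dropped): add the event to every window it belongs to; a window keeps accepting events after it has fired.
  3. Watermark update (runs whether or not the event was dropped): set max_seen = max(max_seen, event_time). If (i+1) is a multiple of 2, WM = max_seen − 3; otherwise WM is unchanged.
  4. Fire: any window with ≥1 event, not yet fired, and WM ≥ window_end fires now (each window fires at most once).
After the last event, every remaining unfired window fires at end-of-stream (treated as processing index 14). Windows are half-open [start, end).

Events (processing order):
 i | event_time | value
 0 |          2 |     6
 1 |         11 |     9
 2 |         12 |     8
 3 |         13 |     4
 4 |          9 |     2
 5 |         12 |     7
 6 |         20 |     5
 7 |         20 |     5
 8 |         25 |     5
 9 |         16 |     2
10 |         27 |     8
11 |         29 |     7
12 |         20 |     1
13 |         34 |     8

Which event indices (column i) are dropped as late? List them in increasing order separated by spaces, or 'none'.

12

i=0 t=2 v=6: → [2,8); WM=−∞
i=1 t=11 v=9: → [11,17); WM=8
i=2 t=12 v=8: → [11,18); WM=8
i=3 t=13 v=4: → [11,19); WM=10
i=4 t=9 v=2: → [9,19); WM=10
i=5 t=12 v=7: → [9,19); WM=10
i=6 t=20 v=5: → [20,26); WM=10
i=7 t=20 v=5: → [20,26); WM=17
i=8 t=25 v=5: → [20,31); WM=17
i=9 t=16 v=2: → [9,31); WM=22
i=10 t=27 v=8: → [9,33); WM=22
i=11 t=29 v=7: → [9,35); WM=26
i=12 t=20 v=1: DROP (t<26-2); WM=26
i=13 t=34 v=8: → [9,40); WM=31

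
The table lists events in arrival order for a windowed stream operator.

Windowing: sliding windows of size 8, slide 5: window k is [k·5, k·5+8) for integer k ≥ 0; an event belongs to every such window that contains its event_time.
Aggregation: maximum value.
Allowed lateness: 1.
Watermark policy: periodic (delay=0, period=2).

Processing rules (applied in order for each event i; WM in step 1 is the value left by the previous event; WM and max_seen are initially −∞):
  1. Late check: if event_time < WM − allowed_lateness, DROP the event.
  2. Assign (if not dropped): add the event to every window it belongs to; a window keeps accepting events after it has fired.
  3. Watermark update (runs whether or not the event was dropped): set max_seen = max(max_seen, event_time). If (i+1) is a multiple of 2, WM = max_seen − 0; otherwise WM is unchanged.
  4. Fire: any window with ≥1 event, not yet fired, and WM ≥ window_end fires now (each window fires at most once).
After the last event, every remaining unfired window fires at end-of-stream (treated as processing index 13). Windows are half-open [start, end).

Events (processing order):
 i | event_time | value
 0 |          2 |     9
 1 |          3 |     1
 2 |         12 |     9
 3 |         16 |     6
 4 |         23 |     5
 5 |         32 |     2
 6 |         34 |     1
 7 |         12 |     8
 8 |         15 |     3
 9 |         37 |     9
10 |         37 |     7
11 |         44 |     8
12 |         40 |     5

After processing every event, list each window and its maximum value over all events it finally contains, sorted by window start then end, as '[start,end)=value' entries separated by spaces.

[0,8)=9 [5,13)=9 [10,18)=9 [15,23)=6 [20,28)=5 [25,33)=2 [30,38)=9 [35,43)=9 [40,48)=8

i=0 t=2 v=9: → [0,8); WM=−∞
i=1 t=3 v=1: → [0,8); WM=3
i=2 t=12 v=9: → [10,18),[5,13); WM=3
i=3 t=16 v=6: → [15,23),[10,18); WM=16; [0,8) fires=9 [5,13) fires=9
i=4 t=23 v=5: → [20,28); WM=16
i=5 t=32 v=2: → [30,38),[25,33); WM=32; [10,18) fires=9 [15,23) fires=6 [20,28) fires=5
i=6 t=34 v=1: → [30,38); WM=32
i=7 t=12 v=8: DROP (t<32-1); WM=34; [25,33) fires=2
i=8 t=15 v=3: DROP (t<34-1); WM=34
i=9 t=37 v=9: → [35,43),[30,38); WM=37
i=10 t=37 v=7: → [35,43),[30,38); WM=37
i=11 t=44 v=8: → [40,48); WM=44; [30,38) fires=9 [35,43) fires=9
i=12 t=40 v=5: DROP (t<44-1); WM=44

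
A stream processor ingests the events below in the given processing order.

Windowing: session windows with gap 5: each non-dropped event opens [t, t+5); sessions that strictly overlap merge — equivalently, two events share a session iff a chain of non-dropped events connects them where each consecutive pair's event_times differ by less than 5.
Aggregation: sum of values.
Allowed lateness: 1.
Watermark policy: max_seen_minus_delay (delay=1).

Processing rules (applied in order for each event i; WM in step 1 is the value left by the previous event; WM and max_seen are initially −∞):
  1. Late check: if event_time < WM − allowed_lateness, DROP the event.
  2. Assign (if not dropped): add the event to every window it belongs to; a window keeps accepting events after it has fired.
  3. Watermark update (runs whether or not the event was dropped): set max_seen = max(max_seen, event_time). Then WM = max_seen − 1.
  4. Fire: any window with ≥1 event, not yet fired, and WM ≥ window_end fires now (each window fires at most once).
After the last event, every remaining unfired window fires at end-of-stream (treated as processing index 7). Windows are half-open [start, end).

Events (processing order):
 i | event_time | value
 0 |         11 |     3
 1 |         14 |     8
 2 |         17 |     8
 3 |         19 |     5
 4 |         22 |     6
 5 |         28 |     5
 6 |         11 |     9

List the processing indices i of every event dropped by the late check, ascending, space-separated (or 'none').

6

i=0 t=11 v=3: → [11,16); WM=10
i=1 t=14 v=8: → [11,19); WM=13
i=2 t=17 v=8: → [11,22); WM=16
i=3 t=19 v=5: → [11,24); WM=18
i=4 t=22 v=6: → [11,27); WM=21
i=5 t=28 v=5: → [28,33); WM=27
i=6 t=11 v=9: DROP (t<27-1); WM=27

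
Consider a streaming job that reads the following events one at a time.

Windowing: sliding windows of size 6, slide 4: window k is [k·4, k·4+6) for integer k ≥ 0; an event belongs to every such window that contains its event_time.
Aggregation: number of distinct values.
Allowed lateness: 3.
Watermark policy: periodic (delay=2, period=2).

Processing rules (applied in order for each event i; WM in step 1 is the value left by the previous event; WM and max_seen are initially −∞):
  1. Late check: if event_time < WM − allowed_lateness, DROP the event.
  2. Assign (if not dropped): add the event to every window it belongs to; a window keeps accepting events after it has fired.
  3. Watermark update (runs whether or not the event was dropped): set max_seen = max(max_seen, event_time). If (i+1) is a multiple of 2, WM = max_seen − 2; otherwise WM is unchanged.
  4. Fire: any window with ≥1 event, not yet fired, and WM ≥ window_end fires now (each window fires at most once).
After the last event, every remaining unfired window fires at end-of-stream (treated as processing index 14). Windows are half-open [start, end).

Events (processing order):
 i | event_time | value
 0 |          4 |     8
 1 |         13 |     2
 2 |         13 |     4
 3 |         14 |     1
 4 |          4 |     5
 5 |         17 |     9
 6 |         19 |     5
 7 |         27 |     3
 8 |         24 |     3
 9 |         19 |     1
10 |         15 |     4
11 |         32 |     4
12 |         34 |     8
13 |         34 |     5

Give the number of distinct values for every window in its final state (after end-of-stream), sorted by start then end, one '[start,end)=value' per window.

i=0 t=4 v=8: → [4,10),[0,6); WM=−∞
i=1 t=13 v=2: → [12,18),[8,14); WM=11; [0,6) fires=1 [4,10) fires=1
i=2 t=13 v=4: → [12,18),[8,14); WM=11
i=3 t=14 v=1: → [12,18); WM=12
i=4 t=4 v=5: DROP (t<12-3); WM=12
i=5 t=17 v=9: → [16,22),[12,18); WM=15; [8,14) fires=2
i=6 t=19 v=5: → [16,22); WM=15
i=7 t=27 v=3: → [24,30); WM=25; [12,18) fires=4 [16,22) fires=2
i=8 t=24 v=3: → [24,30),[20,26); WM=25
i=9 t=19 v=1: DROP (t<25-3); WM=25
i=10 t=15 v=4: DROP (t<25-3); WM=25
i=11 t=32 v=4: → [32,38),[28,34); WM=30; [20,26) fires=1 [24,30) fires=1
i=12 t=34 v=8: → [32,38); WM=30
i=13 t=34 v=5: → [32,38); WM=32

[0,6)=1 [4,10)=1 [8,14)=2 [12,18)=4 [16,22)=2 [20,26)=1 [24,30)=1 [28,34)=1 [32,38)=3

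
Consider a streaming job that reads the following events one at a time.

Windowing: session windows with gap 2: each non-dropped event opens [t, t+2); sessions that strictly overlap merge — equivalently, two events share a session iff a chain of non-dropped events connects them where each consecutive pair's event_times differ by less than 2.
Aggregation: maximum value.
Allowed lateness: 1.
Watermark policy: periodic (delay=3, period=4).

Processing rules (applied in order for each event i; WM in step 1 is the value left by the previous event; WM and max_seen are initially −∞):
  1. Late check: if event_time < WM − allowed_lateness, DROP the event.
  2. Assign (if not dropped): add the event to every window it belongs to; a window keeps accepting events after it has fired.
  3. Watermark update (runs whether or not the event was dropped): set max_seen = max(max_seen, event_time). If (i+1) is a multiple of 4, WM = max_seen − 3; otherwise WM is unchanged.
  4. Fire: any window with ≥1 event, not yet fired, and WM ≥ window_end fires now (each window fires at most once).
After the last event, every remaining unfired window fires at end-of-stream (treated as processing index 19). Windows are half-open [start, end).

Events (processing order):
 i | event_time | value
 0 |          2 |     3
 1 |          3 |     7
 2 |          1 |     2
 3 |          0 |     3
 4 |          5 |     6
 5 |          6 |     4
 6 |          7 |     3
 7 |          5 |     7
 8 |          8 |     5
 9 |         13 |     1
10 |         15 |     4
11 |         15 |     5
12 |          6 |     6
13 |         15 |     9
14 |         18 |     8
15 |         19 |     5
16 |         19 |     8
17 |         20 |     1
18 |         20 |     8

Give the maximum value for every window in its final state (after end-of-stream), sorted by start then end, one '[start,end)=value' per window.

i=0 t=2 v=3: → [2,4); WM=−∞
i=1 t=3 v=7: → [2,5); WM=−∞
i=2 t=1 v=2: → [1,5); WM=−∞
i=3 t=0 v=3: → [0,5); WM=0
i=4 t=5 v=6: → [5,7); WM=0
i=5 t=6 v=4: → [5,8); WM=0
i=6 t=7 v=3: → [5,9); WM=0
i=7 t=5 v=7: → [5,9); WM=4
i=8 t=8 v=5: → [5,10); WM=4
i=9 t=13 v=1: → [13,15); WM=4
i=10 t=15 v=4: → [15,17); WM=4
i=11 t=15 v=5: → [15,17); WM=12
i=12 t=6 v=6: DROP (t<12-1); WM=12
i=13 t=15 v=9: → [15,17); WM=12
i=14 t=18 v=8: → [18,20); WM=12
i=15 t=19 v=5: → [18,21); WM=16
i=16 t=19 v=8: → [18,21); WM=16
i=17 t=20 v=1: → [18,22); WM=16
i=18 t=20 v=8: → [18,22); WM=16

[0,5)=7 [5,10)=7 [13,15)=1 [15,17)=9 [18,22)=8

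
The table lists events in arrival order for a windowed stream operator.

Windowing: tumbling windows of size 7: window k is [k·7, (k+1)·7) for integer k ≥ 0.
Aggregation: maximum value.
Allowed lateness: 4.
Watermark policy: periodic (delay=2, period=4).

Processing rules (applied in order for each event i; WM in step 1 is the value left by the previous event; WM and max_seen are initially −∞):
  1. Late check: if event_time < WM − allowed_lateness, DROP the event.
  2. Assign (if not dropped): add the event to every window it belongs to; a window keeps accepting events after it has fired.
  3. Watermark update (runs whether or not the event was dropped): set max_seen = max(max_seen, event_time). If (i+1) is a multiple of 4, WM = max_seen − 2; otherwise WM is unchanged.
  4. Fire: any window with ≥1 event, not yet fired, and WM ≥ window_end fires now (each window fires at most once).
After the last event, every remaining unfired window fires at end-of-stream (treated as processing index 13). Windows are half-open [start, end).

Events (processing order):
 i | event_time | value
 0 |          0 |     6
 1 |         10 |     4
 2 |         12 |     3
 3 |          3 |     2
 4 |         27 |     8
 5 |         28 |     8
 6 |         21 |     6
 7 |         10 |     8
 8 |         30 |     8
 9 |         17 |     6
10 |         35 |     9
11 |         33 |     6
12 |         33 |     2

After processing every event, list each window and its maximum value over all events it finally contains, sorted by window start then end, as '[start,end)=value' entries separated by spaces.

[0,7)=6 [7,14)=8 [21,28)=8 [28,35)=8 [35,42)=9

i=0 t=0 v=6: → [0,7); WM=−∞
i=1 t=10 v=4: → [7,14); WM=−∞
i=2 t=12 v=3: → [7,14); WM=−∞
i=3 t=3 v=2: → [0,7); WM=10; [0,7) fires=6
i=4 t=27 v=8: → [21,28); WM=10
i=5 t=28 v=8: → [28,35); WM=10
i=6 t=21 v=6: → [21,28); WM=10
i=7 t=10 v=8: → [7,14); WM=26; [7,14) fires=8
i=8 t=30 v=8: → [28,35); WM=26
i=9 t=17 v=6: DROP (t<26-4); WM=26
i=10 t=35 v=9: → [35,42); WM=26
i=11 t=33 v=6: → [28,35); WM=33; [21,28) fires=8
i=12 t=33 v=2: → [28,35); WM=33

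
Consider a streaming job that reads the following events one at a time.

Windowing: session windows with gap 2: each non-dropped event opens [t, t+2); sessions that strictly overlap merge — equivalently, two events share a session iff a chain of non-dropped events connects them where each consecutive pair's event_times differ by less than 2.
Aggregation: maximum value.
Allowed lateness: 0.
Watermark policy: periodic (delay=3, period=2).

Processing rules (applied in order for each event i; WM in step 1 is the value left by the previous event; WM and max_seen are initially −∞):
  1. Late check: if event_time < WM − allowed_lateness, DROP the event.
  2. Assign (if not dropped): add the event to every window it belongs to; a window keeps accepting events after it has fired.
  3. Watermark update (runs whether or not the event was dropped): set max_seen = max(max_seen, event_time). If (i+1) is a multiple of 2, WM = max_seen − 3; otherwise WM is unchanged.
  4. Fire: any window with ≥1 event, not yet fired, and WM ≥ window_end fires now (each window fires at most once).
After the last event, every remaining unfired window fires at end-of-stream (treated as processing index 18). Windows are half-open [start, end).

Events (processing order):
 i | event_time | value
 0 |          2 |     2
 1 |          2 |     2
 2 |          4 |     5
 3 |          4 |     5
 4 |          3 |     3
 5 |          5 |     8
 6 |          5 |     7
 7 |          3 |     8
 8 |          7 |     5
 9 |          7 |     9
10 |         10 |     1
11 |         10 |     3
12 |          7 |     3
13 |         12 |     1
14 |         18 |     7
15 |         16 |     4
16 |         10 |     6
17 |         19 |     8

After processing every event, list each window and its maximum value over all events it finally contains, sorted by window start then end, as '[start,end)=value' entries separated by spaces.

i=0 t=2 v=2: → [2,4); WM=−∞
i=1 t=2 v=2: → [2,4); WM=-1
i=2 t=4 v=5: → [4,6); WM=-1
i=3 t=4 v=5: → [4,6); WM=1
i=4 t=3 v=3: → [2,6); WM=1
i=5 t=5 v=8: → [2,7); WM=2
i=6 t=5 v=7: → [2,7); WM=2
i=7 t=3 v=8: → [2,7); WM=2
i=8 t=7 v=5: → [7,9); WM=2
i=9 t=7 v=9: → [7,9); WM=4
i=10 t=10 v=1: → [10,12); WM=4
i=11 t=10 v=3: → [10,12); WM=7
i=12 t=7 v=3: → [7,9); WM=7
i=13 t=12 v=1: → [12,14); WM=9
i=14 t=18 v=7: → [18,20); WM=9
i=15 t=16 v=4: → [16,18); WM=15
i=16 t=10 v=6: DROP (t<15-0); WM=15
i=17 t=19 v=8: → [18,21); WM=16

[2,7)=8 [7,9)=9 [10,12)=3 [12,14)=1 [16,18)=4 [18,21)=8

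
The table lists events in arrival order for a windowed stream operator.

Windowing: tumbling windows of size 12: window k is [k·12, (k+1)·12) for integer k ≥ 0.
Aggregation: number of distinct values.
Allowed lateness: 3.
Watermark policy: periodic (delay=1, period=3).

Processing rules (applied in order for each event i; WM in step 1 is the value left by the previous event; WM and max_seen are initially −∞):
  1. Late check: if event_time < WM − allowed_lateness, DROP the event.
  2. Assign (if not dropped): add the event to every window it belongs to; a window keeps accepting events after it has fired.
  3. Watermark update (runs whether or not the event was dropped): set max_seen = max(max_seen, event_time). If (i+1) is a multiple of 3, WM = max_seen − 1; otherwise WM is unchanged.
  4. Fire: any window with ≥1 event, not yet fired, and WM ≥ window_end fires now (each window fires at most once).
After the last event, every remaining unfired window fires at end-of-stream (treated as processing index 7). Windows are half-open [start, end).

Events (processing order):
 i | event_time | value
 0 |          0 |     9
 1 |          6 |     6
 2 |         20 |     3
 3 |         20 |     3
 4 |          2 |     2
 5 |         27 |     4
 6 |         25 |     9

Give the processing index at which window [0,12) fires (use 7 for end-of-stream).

i=0 t=0 v=9: → [0,12); WM=−∞
i=1 t=6 v=6: → [0,12); WM=−∞
i=2 t=20 v=3: → [12,24); WM=19; [0,12) fires=2
i=3 t=20 v=3: → [12,24); WM=19
i=4 t=2 v=2: DROP (t<19-3); WM=19
i=5 t=27 v=4: → [24,36); WM=26; [12,24) fires=1
i=6 t=25 v=9: → [24,36); WM=26

2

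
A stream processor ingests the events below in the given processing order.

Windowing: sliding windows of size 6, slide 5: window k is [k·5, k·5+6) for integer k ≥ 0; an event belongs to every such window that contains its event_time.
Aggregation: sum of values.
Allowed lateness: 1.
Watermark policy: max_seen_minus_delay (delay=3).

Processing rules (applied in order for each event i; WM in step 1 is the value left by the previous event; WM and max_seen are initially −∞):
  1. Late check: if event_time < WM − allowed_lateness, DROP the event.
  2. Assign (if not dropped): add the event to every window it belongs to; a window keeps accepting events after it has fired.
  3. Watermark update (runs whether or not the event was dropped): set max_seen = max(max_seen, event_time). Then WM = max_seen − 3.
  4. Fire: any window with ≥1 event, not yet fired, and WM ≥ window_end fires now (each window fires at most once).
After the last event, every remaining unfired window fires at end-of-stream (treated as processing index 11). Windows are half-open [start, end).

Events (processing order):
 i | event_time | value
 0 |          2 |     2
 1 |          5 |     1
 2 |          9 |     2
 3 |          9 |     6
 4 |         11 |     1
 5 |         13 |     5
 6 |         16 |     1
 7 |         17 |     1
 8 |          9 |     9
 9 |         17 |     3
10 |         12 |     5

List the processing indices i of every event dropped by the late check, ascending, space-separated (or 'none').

8 10

i=0 t=2 v=2: → [0,6); WM=-1
i=1 t=5 v=1: → [5,11),[0,6); WM=2
i=2 t=9 v=2: → [5,11); WM=6; [0,6) fires=3
i=3 t=9 v=6: → [5,11); WM=6
i=4 t=11 v=1: → [10,16); WM=8
i=5 t=13 v=5: → [10,16); WM=10
i=6 t=16 v=1: → [15,21); WM=13; [5,11) fires=9
i=7 t=17 v=1: → [15,21); WM=14
i=8 t=9 v=9: DROP (t<14-1); WM=14
i=9 t=17 v=3: → [15,21); WM=14
i=10 t=12 v=5: DROP (t<14-1); WM=14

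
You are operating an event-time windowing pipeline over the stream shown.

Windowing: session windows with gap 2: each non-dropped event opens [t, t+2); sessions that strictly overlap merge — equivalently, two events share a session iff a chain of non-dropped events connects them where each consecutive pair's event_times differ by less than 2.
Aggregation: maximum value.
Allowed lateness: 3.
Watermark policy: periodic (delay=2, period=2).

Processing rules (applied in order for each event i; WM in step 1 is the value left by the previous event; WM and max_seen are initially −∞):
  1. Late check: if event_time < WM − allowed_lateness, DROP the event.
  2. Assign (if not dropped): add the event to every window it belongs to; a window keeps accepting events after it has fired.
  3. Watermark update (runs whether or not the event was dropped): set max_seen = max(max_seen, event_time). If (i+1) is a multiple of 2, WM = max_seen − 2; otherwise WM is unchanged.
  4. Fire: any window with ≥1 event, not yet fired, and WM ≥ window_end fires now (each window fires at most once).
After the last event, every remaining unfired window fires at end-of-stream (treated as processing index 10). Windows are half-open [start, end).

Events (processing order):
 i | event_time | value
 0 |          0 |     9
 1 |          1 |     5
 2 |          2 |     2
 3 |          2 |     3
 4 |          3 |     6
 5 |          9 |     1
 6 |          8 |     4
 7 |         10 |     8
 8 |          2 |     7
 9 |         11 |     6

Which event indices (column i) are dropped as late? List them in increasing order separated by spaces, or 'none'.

i=0 t=0 v=9: → [0,2); WM=−∞
i=1 t=1 v=5: → [0,3); WM=-1
i=2 t=2 v=2: → [0,4); WM=-1
i=3 t=2 v=3: → [0,4); WM=0
i=4 t=3 v=6: → [0,5); WM=0
i=5 t=9 v=1: → [9,11); WM=7
i=6 t=8 v=4: → [8,11); WM=7
i=7 t=10 v=8: → [8,12); WM=8
i=8 t=2 v=7: DROP (t<8-3); WM=8
i=9 t=11 v=6: → [8,13); WM=9

8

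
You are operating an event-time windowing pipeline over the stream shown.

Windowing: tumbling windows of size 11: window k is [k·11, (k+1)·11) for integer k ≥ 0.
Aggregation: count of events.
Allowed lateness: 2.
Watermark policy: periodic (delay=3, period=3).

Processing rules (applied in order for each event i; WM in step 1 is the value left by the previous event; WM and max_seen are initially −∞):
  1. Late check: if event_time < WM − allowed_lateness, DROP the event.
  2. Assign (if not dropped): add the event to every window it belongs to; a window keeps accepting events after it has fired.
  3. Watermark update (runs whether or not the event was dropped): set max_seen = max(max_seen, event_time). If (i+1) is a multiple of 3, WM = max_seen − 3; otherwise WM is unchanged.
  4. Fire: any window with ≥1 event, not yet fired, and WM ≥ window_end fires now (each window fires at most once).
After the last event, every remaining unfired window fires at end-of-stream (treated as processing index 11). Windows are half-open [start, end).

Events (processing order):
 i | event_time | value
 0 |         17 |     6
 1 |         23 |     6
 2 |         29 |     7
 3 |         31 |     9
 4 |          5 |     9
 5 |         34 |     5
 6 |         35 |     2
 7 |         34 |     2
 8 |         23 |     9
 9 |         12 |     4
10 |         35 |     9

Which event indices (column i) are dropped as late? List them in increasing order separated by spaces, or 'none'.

i=0 t=17 v=6: → [11,22); WM=−∞
i=1 t=23 v=6: → [22,33); WM=−∞
i=2 t=29 v=7: → [22,33); WM=26; [11,22) fires=1
i=3 t=31 v=9: → [22,33); WM=26
i=4 t=5 v=9: DROP (t<26-2); WM=26
i=5 t=34 v=5: → [33,44); WM=31
i=6 t=35 v=2: → [33,44); WM=31
i=7 t=34 v=2: → [33,44); WM=31
i=8 t=23 v=9: DROP (t<31-2); WM=32
i=9 t=12 v=4: DROP (t<32-2); WM=32
i=10 t=35 v=9: → [33,44); WM=32

4 8 9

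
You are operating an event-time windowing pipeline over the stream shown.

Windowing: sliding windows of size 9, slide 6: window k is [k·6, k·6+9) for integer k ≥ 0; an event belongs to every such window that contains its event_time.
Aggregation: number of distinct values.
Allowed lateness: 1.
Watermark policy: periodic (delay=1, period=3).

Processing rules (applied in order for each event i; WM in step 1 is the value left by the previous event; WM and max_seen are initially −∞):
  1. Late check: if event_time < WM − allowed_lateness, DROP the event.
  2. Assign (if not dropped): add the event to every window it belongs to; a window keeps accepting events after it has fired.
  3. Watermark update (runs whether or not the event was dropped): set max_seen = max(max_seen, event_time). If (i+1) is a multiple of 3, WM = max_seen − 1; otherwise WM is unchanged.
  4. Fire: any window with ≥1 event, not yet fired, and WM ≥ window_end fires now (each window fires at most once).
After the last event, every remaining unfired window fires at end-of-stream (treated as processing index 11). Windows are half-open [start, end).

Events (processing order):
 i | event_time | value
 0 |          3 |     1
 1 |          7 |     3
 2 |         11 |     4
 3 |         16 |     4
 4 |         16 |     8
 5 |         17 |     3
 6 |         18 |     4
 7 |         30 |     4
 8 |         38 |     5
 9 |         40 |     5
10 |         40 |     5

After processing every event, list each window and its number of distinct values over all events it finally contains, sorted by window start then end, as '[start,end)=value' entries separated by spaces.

i=0 t=3 v=1: → [0,9); WM=−∞
i=1 t=7 v=3: → [6,15),[0,9); WM=−∞
i=2 t=11 v=4: → [6,15); WM=10; [0,9) fires=2
i=3 t=16 v=4: → [12,21); WM=10
i=4 t=16 v=8: → [12,21); WM=10
i=5 t=17 v=3: → [12,21); WM=16; [6,15) fires=2
i=6 t=18 v=4: → [18,27),[12,21); WM=16
i=7 t=30 v=4: → [30,39),[24,33); WM=16
i=8 t=38 v=5: → [36,45),[30,39); WM=37; [12,21) fires=3 [18,27) fires=1 [24,33) fires=1
i=9 t=40 v=5: → [36,45); WM=37
i=10 t=40 v=5: → [36,45); WM=37

[0,9)=2 [6,15)=2 [12,21)=3 [18,27)=1 [24,33)=1 [30,39)=2 [36,45)=1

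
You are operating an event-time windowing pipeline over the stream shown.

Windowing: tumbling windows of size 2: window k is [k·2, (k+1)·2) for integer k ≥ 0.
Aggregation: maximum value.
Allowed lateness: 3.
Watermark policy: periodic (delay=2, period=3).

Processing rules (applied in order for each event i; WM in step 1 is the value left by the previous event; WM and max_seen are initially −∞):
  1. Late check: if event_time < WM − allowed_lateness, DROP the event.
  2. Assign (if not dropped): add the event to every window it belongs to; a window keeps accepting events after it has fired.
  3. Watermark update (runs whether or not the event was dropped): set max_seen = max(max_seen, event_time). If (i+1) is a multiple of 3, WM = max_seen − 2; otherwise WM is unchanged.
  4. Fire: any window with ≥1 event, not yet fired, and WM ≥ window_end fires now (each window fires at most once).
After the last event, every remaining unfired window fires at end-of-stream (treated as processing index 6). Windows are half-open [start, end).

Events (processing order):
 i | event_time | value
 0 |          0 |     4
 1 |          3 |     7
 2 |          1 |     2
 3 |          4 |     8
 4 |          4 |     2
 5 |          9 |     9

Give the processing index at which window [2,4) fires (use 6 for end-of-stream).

i=0 t=0 v=4: → [0,2); WM=−∞
i=1 t=3 v=7: → [2,4); WM=−∞
i=2 t=1 v=2: → [0,2); WM=1
i=3 t=4 v=8: → [4,6); WM=1
i=4 t=4 v=2: → [4,6); WM=1
i=5 t=9 v=9: → [8,10); WM=7; [0,2) fires=4 [2,4) fires=7 [4,6) fires=8

5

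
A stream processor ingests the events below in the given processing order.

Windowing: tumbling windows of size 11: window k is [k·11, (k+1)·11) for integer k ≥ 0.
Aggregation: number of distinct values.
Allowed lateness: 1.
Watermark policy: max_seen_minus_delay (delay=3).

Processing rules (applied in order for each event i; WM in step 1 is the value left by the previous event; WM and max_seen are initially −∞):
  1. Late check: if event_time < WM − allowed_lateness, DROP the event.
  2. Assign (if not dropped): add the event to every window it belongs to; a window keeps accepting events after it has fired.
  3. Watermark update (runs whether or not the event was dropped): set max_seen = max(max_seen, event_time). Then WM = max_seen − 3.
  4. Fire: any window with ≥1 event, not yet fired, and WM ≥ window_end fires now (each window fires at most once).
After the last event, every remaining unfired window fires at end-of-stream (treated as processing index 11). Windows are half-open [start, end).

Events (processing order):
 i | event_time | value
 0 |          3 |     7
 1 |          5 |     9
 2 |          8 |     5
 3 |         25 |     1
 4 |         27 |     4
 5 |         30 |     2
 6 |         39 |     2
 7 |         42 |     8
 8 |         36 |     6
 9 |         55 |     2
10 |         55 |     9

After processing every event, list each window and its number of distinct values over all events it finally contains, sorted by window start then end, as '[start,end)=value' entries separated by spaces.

[0,11)=3 [22,33)=3 [33,44)=2 [55,66)=2

i=0 t=3 v=7: → [0,11); WM=0
i=1 t=5 v=9: → [0,11); WM=2
i=2 t=8 v=5: → [0,11); WM=5
i=3 t=25 v=1: → [22,33); WM=22; [0,11) fires=3
i=4 t=27 v=4: → [22,33); WM=24
i=5 t=30 v=2: → [22,33); WM=27
i=6 t=39 v=2: → [33,44); WM=36; [22,33) fires=3
i=7 t=42 v=8: → [33,44); WM=39
i=8 t=36 v=6: DROP (t<39-1); WM=39
i=9 t=55 v=2: → [55,66); WM=52; [33,44) fires=2
i=10 t=55 v=9: → [55,66); WM=52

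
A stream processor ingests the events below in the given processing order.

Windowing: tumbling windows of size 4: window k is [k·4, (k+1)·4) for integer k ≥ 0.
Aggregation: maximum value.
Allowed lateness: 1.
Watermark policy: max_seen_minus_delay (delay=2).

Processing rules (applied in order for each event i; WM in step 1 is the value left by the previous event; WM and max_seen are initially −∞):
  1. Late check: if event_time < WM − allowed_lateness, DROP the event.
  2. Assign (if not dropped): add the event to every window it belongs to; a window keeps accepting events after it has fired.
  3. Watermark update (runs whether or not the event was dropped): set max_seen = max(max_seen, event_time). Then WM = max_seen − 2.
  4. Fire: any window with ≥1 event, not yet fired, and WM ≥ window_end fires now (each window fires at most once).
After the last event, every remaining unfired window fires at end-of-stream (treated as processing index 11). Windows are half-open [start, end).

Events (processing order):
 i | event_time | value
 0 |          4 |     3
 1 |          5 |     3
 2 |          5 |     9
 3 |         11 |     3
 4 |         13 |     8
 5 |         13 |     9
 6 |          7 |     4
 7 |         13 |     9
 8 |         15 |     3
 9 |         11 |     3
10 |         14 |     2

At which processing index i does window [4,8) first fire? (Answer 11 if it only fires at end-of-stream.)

i=0 t=4 v=3: → [4,8); WM=2
i=1 t=5 v=3: → [4,8); WM=3
i=2 t=5 v=9: → [4,8); WM=3
i=3 t=11 v=3: → [8,12); WM=9; [4,8) fires=9
i=4 t=13 v=8: → [12,16); WM=11
i=5 t=13 v=9: → [12,16); WM=11
i=6 t=7 v=4: DROP (t<11-1); WM=11
i=7 t=13 v=9: → [12,16); WM=11
i=8 t=15 v=3: → [12,16); WM=13; [8,12) fires=3
i=9 t=11 v=3: DROP (t<13-1); WM=13
i=10 t=14 v=2: → [12,16); WM=13

3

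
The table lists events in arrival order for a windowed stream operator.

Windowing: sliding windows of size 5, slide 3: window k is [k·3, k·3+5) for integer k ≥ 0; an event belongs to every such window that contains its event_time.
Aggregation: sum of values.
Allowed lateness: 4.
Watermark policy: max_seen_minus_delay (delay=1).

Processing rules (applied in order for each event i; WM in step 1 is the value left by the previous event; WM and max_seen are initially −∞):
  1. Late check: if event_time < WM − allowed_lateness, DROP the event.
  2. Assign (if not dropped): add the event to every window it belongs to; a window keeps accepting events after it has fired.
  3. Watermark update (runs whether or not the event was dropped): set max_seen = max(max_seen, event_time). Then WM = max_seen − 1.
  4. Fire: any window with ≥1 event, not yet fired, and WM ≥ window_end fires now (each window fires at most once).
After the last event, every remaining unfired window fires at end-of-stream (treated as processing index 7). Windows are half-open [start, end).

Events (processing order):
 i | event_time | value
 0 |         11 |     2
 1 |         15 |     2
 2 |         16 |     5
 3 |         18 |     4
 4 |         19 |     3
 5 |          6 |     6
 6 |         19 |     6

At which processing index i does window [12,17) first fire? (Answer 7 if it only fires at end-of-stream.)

i=0 t=11 v=2: → [9,14); WM=10
i=1 t=15 v=2: → [15,20),[12,17); WM=14; [9,14) fires=2
i=2 t=16 v=5: → [15,20),[12,17); WM=15
i=3 t=18 v=4: → [18,23),[15,20); WM=17; [12,17) fires=7
i=4 t=19 v=3: → [18,23),[15,20); WM=18
i=5 t=6 v=6: DROP (t<18-4); WM=18
i=6 t=19 v=6: → [18,23),[15,20); WM=18

3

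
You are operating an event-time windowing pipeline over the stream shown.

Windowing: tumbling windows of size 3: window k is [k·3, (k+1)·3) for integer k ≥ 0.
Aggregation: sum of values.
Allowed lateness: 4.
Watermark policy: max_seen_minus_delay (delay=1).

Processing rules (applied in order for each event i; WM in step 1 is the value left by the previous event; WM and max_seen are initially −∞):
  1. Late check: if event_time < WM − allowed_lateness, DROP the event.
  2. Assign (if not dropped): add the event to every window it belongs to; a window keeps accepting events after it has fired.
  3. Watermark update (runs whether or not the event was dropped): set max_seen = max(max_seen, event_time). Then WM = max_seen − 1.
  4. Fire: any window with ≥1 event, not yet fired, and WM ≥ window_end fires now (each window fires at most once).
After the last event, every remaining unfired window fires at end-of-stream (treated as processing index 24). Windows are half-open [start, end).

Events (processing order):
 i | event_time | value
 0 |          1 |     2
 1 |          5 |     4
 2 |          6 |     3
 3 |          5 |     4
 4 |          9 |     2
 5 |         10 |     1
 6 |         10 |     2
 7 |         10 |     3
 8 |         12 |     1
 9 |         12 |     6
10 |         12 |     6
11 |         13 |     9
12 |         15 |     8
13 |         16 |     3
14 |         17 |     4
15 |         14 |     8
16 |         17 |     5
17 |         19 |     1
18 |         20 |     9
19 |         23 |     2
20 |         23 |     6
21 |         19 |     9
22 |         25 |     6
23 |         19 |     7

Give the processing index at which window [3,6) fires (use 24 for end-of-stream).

4

i=0 t=1 v=2: → [0,3); WM=0
i=1 t=5 v=4: → [3,6); WM=4; [0,3) fires=2
i=2 t=6 v=3: → [6,9); WM=5
i=3 t=5 v=4: → [3,6); WM=5
i=4 t=9 v=2: → [9,12); WM=8; [3,6) fires=8
i=5 t=10 v=1: → [9,12); WM=9; [6,9) fires=3
i=6 t=10 v=2: → [9,12); WM=9
i=7 t=10 v=3: → [9,12); WM=9
i=8 t=12 v=1: → [12,15); WM=11
i=9 t=12 v=6: → [12,15); WM=11
i=10 t=12 v=6: → [12,15); WM=11
i=11 t=13 v=9: → [12,15); WM=12; [9,12) fires=8
i=12 t=15 v=8: → [15,18); WM=14
i=13 t=16 v=3: → [15,18); WM=15; [12,15) fires=22
i=14 t=17 v=4: → [15,18); WM=16
i=15 t=14 v=8: → [12,15); WM=16
i=16 t=17 v=5: → [15,18); WM=16
i=17 t=19 v=1: → [18,21); WM=18; [15,18) fires=20
i=18 t=20 v=9: → [18,21); WM=19
i=19 t=23 v=2: → [21,24); WM=22; [18,21) fires=10
i=20 t=23 v=6: → [21,24); WM=22
i=21 t=19 v=9: → [18,21); WM=22
i=22 t=25 v=6: → [24,27); WM=24; [21,24) fires=8
i=23 t=19 v=7: DROP (t<24-4); WM=24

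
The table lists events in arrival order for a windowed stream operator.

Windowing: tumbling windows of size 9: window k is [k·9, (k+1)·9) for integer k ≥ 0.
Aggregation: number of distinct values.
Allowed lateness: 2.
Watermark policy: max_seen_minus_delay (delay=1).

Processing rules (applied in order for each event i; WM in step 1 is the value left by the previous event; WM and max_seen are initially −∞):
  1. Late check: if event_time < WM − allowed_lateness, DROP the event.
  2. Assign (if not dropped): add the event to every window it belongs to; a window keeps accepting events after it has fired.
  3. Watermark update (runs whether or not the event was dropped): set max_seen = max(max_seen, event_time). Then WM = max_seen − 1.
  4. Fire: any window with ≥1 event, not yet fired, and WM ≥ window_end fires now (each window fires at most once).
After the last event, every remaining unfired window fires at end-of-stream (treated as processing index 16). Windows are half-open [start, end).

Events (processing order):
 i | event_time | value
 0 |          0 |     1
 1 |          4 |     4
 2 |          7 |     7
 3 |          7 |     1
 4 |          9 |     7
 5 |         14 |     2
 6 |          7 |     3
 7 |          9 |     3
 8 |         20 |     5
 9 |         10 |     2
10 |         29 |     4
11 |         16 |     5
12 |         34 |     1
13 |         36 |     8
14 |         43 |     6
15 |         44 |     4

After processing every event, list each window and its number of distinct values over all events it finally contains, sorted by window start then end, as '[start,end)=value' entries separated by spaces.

i=0 t=0 v=1: → [0,9); WM=-1
i=1 t=4 v=4: → [0,9); WM=3
i=2 t=7 v=7: → [0,9); WM=6
i=3 t=7 v=1: → [0,9); WM=6
i=4 t=9 v=7: → [9,18); WM=8
i=5 t=14 v=2: → [9,18); WM=13; [0,9) fires=3
i=6 t=7 v=3: DROP (t<13-2); WM=13
i=7 t=9 v=3: DROP (t<13-2); WM=13
i=8 t=20 v=5: → [18,27); WM=19; [9,18) fires=2
i=9 t=10 v=2: DROP (t<19-2); WM=19
i=10 t=29 v=4: → [27,36); WM=28; [18,27) fires=1
i=11 t=16 v=5: DROP (t<28-2); WM=28
i=12 t=34 v=1: → [27,36); WM=33
i=13 t=36 v=8: → [36,45); WM=35
i=14 t=43 v=6: → [36,45); WM=42; [27,36) fires=2
i=15 t=44 v=4: → [36,45); WM=43

[0,9)=3 [9,18)=2 [18,27)=1 [27,36)=2 [36,45)=3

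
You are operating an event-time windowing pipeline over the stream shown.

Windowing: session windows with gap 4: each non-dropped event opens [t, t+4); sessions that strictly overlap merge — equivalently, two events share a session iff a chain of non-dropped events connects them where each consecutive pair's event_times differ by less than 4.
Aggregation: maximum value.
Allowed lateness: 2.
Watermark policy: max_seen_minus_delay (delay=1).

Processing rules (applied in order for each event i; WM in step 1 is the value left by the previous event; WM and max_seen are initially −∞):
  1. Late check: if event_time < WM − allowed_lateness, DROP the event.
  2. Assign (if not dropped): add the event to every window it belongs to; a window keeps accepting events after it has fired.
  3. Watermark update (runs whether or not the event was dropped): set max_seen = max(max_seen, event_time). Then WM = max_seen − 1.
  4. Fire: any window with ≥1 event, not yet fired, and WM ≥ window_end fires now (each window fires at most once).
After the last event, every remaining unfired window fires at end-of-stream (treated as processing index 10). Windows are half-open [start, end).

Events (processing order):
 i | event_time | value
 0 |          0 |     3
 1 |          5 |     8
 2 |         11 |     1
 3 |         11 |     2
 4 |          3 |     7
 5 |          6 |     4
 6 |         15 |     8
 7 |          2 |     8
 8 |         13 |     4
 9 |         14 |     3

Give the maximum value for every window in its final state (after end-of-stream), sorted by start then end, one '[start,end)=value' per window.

i=0 t=0 v=3: → [0,4); WM=-1
i=1 t=5 v=8: → [5,9); WM=4
i=2 t=11 v=1: → [11,15); WM=10
i=3 t=11 v=2: → [11,15); WM=10
i=4 t=3 v=7: DROP (t<10-2); WM=10
i=5 t=6 v=4: DROP (t<10-2); WM=10
i=6 t=15 v=8: → [15,19); WM=14
i=7 t=2 v=8: DROP (t<14-2); WM=14
i=8 t=13 v=4: → [11,19); WM=14
i=9 t=14 v=3: → [11,19); WM=14

[0,4)=3 [5,9)=8 [11,19)=8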